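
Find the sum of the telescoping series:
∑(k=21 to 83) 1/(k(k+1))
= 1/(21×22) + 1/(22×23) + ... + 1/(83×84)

Partial fractions: 1/(k(k+1)) = 1/k - 1/(k+1)
The series telescopes:
= (1/21 - 1/22) + (1/22 - 1/23) + ... + (1/83 - 1/84)
= 1/21 - 1/84
= 1/28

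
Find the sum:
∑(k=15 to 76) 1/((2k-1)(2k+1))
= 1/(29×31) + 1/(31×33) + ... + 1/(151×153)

Partial fractions: 1/((2k-1)(2k+1)) = (1/2)[1/(2k-1) - 1/(2k+1)]
The series telescopes:
= (1/2)[1/29 - 1/153]
= 62/4437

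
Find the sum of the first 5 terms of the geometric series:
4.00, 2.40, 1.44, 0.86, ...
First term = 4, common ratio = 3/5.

Sₙ = a(1 - rⁿ) / (1 - r)
S_5 = 4(1 - (3/5)^5) / (1 - (3/5))
S_5 = 4(1 - (243/3125)) / (2/5)
S_5 = 5764/625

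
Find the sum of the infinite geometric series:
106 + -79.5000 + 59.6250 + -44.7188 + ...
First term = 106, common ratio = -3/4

For |r| < 1, S = a / (1 - r)
S = 106 / (1 - (-3/4))
S = 106 / (7/4)
S = 424/7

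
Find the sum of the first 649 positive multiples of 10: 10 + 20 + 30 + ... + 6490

Factor out 10: = 10(1 + 2 + ... + 649) = 10 × n(n+1)/2
= 10 × 649×650/2
= 10 × 210925
= 2109250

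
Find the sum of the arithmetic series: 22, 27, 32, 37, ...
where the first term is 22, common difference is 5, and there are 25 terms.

Sₙ = n/2 × (first + last)
Last term = a + (n-1)d = 22 + (25-1)×5 = 142
S_25 = 25/2 × (22 + 142)
S_25 = 25/2 × 164 = 2050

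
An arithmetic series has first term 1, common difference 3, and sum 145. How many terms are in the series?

Using S = n/2 × [2a + (n-1)d]
145 = n/2 × [2(1) + (n-1)(3)]
145 = n/2 × [2 + 3n - 3]
290 = n × [-1 + 3n]
3n² + (-1)n - 290 = 0
Discriminant: Δ = (-1)² - 4(3)(-290) = 1 + 3480 = 3481
√Δ = 59
n = [-(-1) + √Δ] / (2·3) = (1 + 59) / 6 = 60 / 6 = 10
(The negative root is discarded since n must be a positive integer.)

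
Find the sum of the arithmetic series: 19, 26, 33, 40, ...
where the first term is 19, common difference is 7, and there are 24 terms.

Sₙ = n/2 × (first + last)
Last term = a + (n-1)d = 19 + (24-1)×7 = 180
S_24 = 24/2 × (19 + 180)
S_24 = 24/2 × 199 = 2388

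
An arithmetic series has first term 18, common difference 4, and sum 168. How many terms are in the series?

Using S = n/2 × [2a + (n-1)d]
168 = n/2 × [2(18) + (n-1)(4)]
168 = n/2 × [36 + 4n - 4]
336 = n × [32 + 4n]
4n² + (32)n - 336 = 0
Discriminant: Δ = (32)² - 4(4)(-336) = 1024 + 5376 = 6400
√Δ = 80
n = [-(32) + √Δ] / (2·4) = (-32 + 80) / 8 = 48 / 8 = 6
(The negative root is discarded since n must be a positive integer.)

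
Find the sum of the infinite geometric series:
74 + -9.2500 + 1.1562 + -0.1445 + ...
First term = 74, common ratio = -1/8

For |r| < 1, S = a / (1 - r)
S = 74 / (1 - (-1/8))
S = 74 / (9/8)
S = 592/9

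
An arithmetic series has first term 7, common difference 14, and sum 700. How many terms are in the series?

Using S = n/2 × [2a + (n-1)d]
700 = n/2 × [2(7) + (n-1)(14)]
700 = n/2 × [14 + 14n - 14]
1400 = n × [0 + 14n]
14n² + (0)n - 1400 = 0
Discriminant: Δ = (0)² - 4(14)(-1400) = 0 + 78400 = 78400
√Δ = 280
n = [-(0) + √Δ] / (2·14) = (0 + 280) / 28 = 280 / 28 = 10
(The negative root is discarded since n must be a positive integer.)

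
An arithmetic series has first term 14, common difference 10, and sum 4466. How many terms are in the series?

Using S = n/2 × [2a + (n-1)d]
4466 = n/2 × [2(14) + (n-1)(10)]
4466 = n/2 × [28 + 10n - 10]
8932 = n × [18 + 10n]
10n² + (18)n - 8932 = 0
Discriminant: Δ = (18)² - 4(10)(-8932) = 324 + 357280 = 357604
√Δ = 598
n = [-(18) + √Δ] / (2·10) = (-18 + 598) / 20 = 580 / 20 = 29
(The negative root is discarded since n must be a positive integer.)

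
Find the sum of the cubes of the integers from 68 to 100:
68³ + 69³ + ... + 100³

Use ∑_{k=1}^{n} k³ = [n(n+1)/2]², then subtract the first 67 terms.
∑_{k=1}^{100} k³ = [100×101/2]² = 5050² = 25502500
∑_{k=1}^{67} k³ = [67×68/2]² = 2278² = 5189284
∑_{k=68}^{100} k³ = 25502500 - 5189284 = 20313216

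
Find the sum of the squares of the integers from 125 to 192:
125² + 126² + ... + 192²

Use ∑_{k=1}^{n} k² = n(n+1)(2n+1)/6, then subtract the first 124 terms.
∑_{k=1}^{192} k² = 192×193×385/6 = 2377760
∑_{k=1}^{124} k² = 124×125×249/6 = 643250
∑_{k=125}^{192} k² = 2377760 - 643250 = 1734510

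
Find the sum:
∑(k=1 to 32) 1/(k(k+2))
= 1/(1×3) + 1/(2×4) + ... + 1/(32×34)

Partial fractions: 1/(k(k+2)) = (1/2)[1/k - 1/(k+2)]
Telescoping leaves the first two and last two terms:
= (1/2)[1/1 + 1/2 - 1/33 - 1/34]
= 404/561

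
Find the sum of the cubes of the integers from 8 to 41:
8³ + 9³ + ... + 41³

Use ∑_{k=1}^{n} k³ = [n(n+1)/2]², then subtract the first 7 terms.
∑_{k=1}^{41} k³ = [41×42/2]² = 861² = 741321
∑_{k=1}^{7} k³ = [7×8/2]² = 28² = 784
∑_{k=8}^{41} k³ = 741321 - 784 = 740537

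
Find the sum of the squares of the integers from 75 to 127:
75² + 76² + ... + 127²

Use ∑_{k=1}^{n} k² = n(n+1)(2n+1)/6, then subtract the first 74 terms.
∑_{k=1}^{127} k² = 127×128×255/6 = 690880
∑_{k=1}^{74} k² = 74×75×149/6 = 137825
∑_{k=75}^{127} k² = 690880 - 137825 = 553055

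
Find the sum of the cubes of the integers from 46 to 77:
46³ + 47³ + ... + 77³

Use ∑_{k=1}^{n} k³ = [n(n+1)/2]², then subtract the first 45 terms.
∑_{k=1}^{77} k³ = [77×78/2]² = 3003² = 9018009
∑_{k=1}^{45} k³ = [45×46/2]² = 1035² = 1071225
∑_{k=46}^{77} k³ = 9018009 - 1071225 = 7946784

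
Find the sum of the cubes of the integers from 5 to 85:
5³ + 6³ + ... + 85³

Use ∑_{k=1}^{n} k³ = [n(n+1)/2]², then subtract the first 4 terms.
∑_{k=1}^{85} k³ = [85×86/2]² = 3655² = 13359025
∑_{k=1}^{4} k³ = [4×5/2]² = 10² = 100
∑_{k=5}^{85} k³ = 13359025 - 100 = 13358925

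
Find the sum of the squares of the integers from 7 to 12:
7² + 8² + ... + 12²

Use ∑_{k=1}^{n} k² = n(n+1)(2n+1)/6, then subtract the first 6 terms.
∑_{k=1}^{12} k² = 12×13×25/6 = 650
∑_{k=1}^{6} k² = 6×7×13/6 = 91
∑_{k=7}^{12} k² = 650 - 91 = 559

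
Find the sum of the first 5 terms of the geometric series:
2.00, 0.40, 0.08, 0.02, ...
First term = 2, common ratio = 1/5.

Sₙ = a(1 - rⁿ) / (1 - r)
S_5 = 2(1 - (1/5)^5) / (1 - (1/5))
S_5 = 2(1 - (1/3125)) / (4/5)
S_5 = 1562/625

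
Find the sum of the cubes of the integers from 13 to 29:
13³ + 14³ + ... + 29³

Use ∑_{k=1}^{n} k³ = [n(n+1)/2]², then subtract the first 12 terms.
∑_{k=1}^{29} k³ = [29×30/2]² = 435² = 189225
∑_{k=1}^{12} k³ = [12×13/2]² = 78² = 6084
∑_{k=13}^{29} k³ = 189225 - 6084 = 183141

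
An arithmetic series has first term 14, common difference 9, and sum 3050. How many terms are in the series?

Using S = n/2 × [2a + (n-1)d]
3050 = n/2 × [2(14) + (n-1)(9)]
3050 = n/2 × [28 + 9n - 9]
6100 = n × [19 + 9n]
9n² + (19)n - 6100 = 0
Discriminant: Δ = (19)² - 4(9)(-6100) = 361 + 219600 = 219961
√Δ = 469
n = [-(19) + √Δ] / (2·9) = (-19 + 469) / 18 = 450 / 18 = 25
(The negative root is discarded since n must be a positive integer.)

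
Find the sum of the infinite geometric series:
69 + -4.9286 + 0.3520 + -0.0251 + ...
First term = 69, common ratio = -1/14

For |r| < 1, S = a / (1 - r)
S = 69 / (1 - (-1/14))
S = 69 / (15/14)
S = 322/5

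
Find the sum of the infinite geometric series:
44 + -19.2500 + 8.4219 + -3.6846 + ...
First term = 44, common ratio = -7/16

For |r| < 1, S = a / (1 - r)
S = 44 / (1 - (-7/16))
S = 44 / (23/16)
S = 704/23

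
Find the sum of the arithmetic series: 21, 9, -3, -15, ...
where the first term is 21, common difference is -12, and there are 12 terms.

Sₙ = n/2 × (first + last)
Last term = a + (n-1)d = 21 + (12-1)×(-12) = -111
S_12 = 12/2 × (21 + (-111))
S_12 = 12/2 × (-90) = -540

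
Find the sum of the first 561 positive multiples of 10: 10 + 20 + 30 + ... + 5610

Factor out 10: = 10(1 + 2 + ... + 561) = 10 × n(n+1)/2
= 10 × 561×562/2
= 10 × 157641
= 1576410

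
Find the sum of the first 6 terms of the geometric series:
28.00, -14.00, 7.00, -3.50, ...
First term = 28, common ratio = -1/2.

Sₙ = a(1 - rⁿ) / (1 - r)
S_6 = 28(1 - (-1/2)^6) / (1 - (-1/2))
S_6 = 28(1 - (1/64)) / (3/2)
S_6 = 147/8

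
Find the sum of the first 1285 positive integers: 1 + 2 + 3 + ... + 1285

Formula: ∑k = n(n+1)/2
= 1285×1286/2
= 1652510/2
= 826255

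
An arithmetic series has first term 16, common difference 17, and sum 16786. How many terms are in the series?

Using S = n/2 × [2a + (n-1)d]
16786 = n/2 × [2(16) + (n-1)(17)]
16786 = n/2 × [32 + 17n - 17]
33572 = n × [15 + 17n]
17n² + (15)n - 33572 = 0
Discriminant: Δ = (15)² - 4(17)(-33572) = 225 + 2282896 = 2283121
√Δ = 1511
n = [-(15) + √Δ] / (2·17) = (-15 + 1511) / 34 = 1496 / 34 = 44
(The negative root is discarded since n must be a positive integer.)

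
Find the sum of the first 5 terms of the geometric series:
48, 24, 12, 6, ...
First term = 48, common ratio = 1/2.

Sₙ = a(1 - rⁿ) / (1 - r)
S_5 = 48(1 - (1/2)^5) / (1 - (1/2))
S_5 = 48(1 - (1/32)) / (1/2)
S_5 = 93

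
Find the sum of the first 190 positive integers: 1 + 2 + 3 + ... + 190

Formula: ∑k = n(n+1)/2
= 190×191/2
= 36290/2
= 18145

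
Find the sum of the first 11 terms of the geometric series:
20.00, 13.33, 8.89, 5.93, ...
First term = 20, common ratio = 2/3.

Sₙ = a(1 - rⁿ) / (1 - r)
S_11 = 20(1 - (2/3)^11) / (1 - (2/3))
S_11 = 20(1 - (2048/177147)) / (1/3)
S_11 = 3501980/59049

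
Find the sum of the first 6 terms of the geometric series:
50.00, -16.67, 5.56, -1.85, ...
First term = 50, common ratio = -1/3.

Sₙ = a(1 - rⁿ) / (1 - r)
S_6 = 50(1 - (-1/3)^6) / (1 - (-1/3))
S_6 = 50(1 - (1/729)) / (4/3)
S_6 = 9100/243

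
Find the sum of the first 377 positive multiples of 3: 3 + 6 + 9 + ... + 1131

Factor out 3: = 3(1 + 2 + ... + 377) = 3 × n(n+1)/2
= 3 × 377×378/2
= 3 × 71253
= 213759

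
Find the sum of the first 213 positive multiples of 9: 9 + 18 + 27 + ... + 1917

Factor out 9: = 9(1 + 2 + ... + 213) = 9 × n(n+1)/2
= 9 × 213×214/2
= 9 × 22791
= 205119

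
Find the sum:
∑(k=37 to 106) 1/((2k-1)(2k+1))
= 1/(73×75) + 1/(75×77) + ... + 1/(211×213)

Partial fractions: 1/((2k-1)(2k+1)) = (1/2)[1/(2k-1) - 1/(2k+1)]
The series telescopes:
= (1/2)[1/73 - 1/213]
= 70/15549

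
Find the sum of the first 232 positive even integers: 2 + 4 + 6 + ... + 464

Sum of first n even numbers = n(n+1)
= 232×233
= 54056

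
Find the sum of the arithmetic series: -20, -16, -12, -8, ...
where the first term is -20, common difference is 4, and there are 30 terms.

Sₙ = n/2 × (first + last)
Last term = a + (n-1)d = -20 + (30-1)×4 = 96
S_30 = 30/2 × (-20 + 96)
S_30 = 30/2 × 76 = 1140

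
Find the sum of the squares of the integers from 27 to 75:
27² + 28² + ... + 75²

Use ∑_{k=1}^{n} k² = n(n+1)(2n+1)/6, then subtract the first 26 terms.
∑_{k=1}^{75} k² = 75×76×151/6 = 143450
∑_{k=1}^{26} k² = 26×27×53/6 = 6201
∑_{k=27}^{75} k² = 143450 - 6201 = 137249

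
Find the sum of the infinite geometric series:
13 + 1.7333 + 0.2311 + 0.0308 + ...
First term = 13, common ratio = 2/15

For |r| < 1, S = a / (1 - r)
S = 13 / (1 - (2/15))
S = 13 / (13/15)
S = 15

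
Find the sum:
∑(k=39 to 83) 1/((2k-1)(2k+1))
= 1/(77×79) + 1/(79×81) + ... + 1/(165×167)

Partial fractions: 1/((2k-1)(2k+1)) = (1/2)[1/(2k-1) - 1/(2k+1)]
The series telescopes:
= (1/2)[1/77 - 1/167]
= 45/12859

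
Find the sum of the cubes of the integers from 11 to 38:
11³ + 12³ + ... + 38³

Use ∑_{k=1}^{n} k³ = [n(n+1)/2]², then subtract the first 10 terms.
∑_{k=1}^{38} k³ = [38×39/2]² = 741² = 549081
∑_{k=1}^{10} k³ = [10×11/2]² = 55² = 3025
∑_{k=11}^{38} k³ = 549081 - 3025 = 546056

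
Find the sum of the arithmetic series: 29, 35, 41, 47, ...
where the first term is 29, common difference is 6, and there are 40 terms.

Sₙ = n/2 × (first + last)
Last term = a + (n-1)d = 29 + (40-1)×6 = 263
S_40 = 40/2 × (29 + 263)
S_40 = 40/2 × 292 = 5840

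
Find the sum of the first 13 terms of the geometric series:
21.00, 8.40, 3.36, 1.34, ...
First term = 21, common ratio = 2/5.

Sₙ = a(1 - rⁿ) / (1 - r)
S_13 = 21(1 - (2/5)^13) / (1 - (2/5))
S_13 = 21(1 - (8192/1220703125)) / (3/5)
S_13 = 8544864531/244140625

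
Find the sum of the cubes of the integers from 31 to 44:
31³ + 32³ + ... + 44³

Use ∑_{k=1}^{n} k³ = [n(n+1)/2]², then subtract the first 30 terms.
∑_{k=1}^{44} k³ = [44×45/2]² = 990² = 980100
∑_{k=1}^{30} k³ = [30×31/2]² = 465² = 216225
∑_{k=31}^{44} k³ = 980100 - 216225 = 763875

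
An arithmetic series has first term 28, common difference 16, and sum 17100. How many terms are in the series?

Using S = n/2 × [2a + (n-1)d]
17100 = n/2 × [2(28) + (n-1)(16)]
17100 = n/2 × [56 + 16n - 16]
34200 = n × [40 + 16n]
16n² + (40)n - 34200 = 0
Discriminant: Δ = (40)² - 4(16)(-34200) = 1600 + 2188800 = 2190400
√Δ = 1480
n = [-(40) + √Δ] / (2·16) = (-40 + 1480) / 32 = 1440 / 32 = 45
(The negative root is discarded since n must be a positive integer.)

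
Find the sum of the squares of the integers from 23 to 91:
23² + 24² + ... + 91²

Use ∑_{k=1}^{n} k² = n(n+1)(2n+1)/6, then subtract the first 22 terms.
∑_{k=1}^{91} k² = 91×92×183/6 = 255346
∑_{k=1}^{22} k² = 22×23×45/6 = 3795
∑_{k=23}^{91} k² = 255346 - 3795 = 251551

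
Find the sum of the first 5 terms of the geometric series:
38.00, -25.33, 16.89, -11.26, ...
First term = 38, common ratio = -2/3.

Sₙ = a(1 - rⁿ) / (1 - r)
S_5 = 38(1 - (-2/3)^5) / (1 - (-2/3))
S_5 = 38(1 - (-32/243)) / (5/3)
S_5 = 2090/81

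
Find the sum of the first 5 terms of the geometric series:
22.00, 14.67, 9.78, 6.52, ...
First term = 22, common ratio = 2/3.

Sₙ = a(1 - rⁿ) / (1 - r)
S_5 = 22(1 - (2/3)^5) / (1 - (2/3))
S_5 = 22(1 - (32/243)) / (1/3)
S_5 = 4642/81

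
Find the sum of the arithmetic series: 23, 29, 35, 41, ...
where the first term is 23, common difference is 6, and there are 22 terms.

Sₙ = n/2 × (first + last)
Last term = a + (n-1)d = 23 + (22-1)×6 = 149
S_22 = 22/2 × (23 + 149)
S_22 = 22/2 × 172 = 1892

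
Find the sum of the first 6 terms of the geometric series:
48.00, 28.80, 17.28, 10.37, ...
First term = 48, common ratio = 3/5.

Sₙ = a(1 - rⁿ) / (1 - r)
S_6 = 48(1 - (3/5)^6) / (1 - (3/5))
S_6 = 48(1 - (729/15625)) / (2/5)
S_6 = 357504/3125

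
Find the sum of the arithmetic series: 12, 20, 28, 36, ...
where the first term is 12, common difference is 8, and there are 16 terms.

Sₙ = n/2 × (first + last)
Last term = a + (n-1)d = 12 + (16-1)×8 = 132
S_16 = 16/2 × (12 + 132)
S_16 = 16/2 × 144 = 1152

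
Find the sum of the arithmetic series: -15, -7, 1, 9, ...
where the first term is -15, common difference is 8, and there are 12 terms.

Sₙ = n/2 × (first + last)
Last term = a + (n-1)d = -15 + (12-1)×8 = 73
S_12 = 12/2 × (-15 + 73)
S_12 = 12/2 × 58 = 348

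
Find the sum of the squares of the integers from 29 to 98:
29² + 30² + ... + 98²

Use ∑_{k=1}^{n} k² = n(n+1)(2n+1)/6, then subtract the first 28 terms.
∑_{k=1}^{98} k² = 98×99×197/6 = 318549
∑_{k=1}^{28} k² = 28×29×57/6 = 7714
∑_{k=29}^{98} k² = 318549 - 7714 = 310835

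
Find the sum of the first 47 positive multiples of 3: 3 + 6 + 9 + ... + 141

Factor out 3: = 3(1 + 2 + ... + 47) = 3 × n(n+1)/2
= 3 × 47×48/2
= 3 × 1128
= 3384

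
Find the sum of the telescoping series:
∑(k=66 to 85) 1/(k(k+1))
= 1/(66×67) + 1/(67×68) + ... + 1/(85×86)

Partial fractions: 1/(k(k+1)) = 1/k - 1/(k+1)
The series telescopes:
= (1/66 - 1/67) + (1/67 - 1/68) + ... + (1/85 - 1/86)
= 1/66 - 1/86
= 5/1419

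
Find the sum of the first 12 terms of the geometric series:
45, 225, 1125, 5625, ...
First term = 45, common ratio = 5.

Sₙ = a(1 - rⁿ) / (1 - r)
S_12 = 45(1 - 5^12) / (1 - 5)
S_12 = 45(1 - 244140625) / (-4)
S_12 = 2746582020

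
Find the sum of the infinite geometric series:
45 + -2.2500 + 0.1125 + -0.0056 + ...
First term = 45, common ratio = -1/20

For |r| < 1, S = a / (1 - r)
S = 45 / (1 - (-1/20))
S = 45 / (21/20)
S = 300/7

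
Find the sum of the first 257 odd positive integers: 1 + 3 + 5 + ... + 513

Sum of first n odd numbers = n²
= 257²
= 66049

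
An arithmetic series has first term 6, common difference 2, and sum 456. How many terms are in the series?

Using S = n/2 × [2a + (n-1)d]
456 = n/2 × [2(6) + (n-1)(2)]
456 = n/2 × [12 + 2n - 2]
912 = n × [10 + 2n]
2n² + (10)n - 912 = 0
Discriminant: Δ = (10)² - 4(2)(-912) = 100 + 7296 = 7396
√Δ = 86
n = [-(10) + √Δ] / (2·2) = (-10 + 86) / 4 = 76 / 4 = 19
(The negative root is discarded since n must be a positive integer.)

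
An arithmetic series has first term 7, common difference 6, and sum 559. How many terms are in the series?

Using S = n/2 × [2a + (n-1)d]
559 = n/2 × [2(7) + (n-1)(6)]
559 = n/2 × [14 + 6n - 6]
1118 = n × [8 + 6n]
6n² + (8)n - 1118 = 0
Discriminant: Δ = (8)² - 4(6)(-1118) = 64 + 26832 = 26896
√Δ = 164
n = [-(8) + √Δ] / (2·6) = (-8 + 164) / 12 = 156 / 12 = 13
(The negative root is discarded since n must be a positive integer.)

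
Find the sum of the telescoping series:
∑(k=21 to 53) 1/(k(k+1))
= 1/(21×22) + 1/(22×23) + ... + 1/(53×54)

Partial fractions: 1/(k(k+1)) = 1/k - 1/(k+1)
The series telescopes:
= (1/21 - 1/22) + (1/22 - 1/23) + ... + (1/53 - 1/54)
= 1/21 - 1/54
= 11/378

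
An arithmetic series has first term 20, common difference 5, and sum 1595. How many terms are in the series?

Using S = n/2 × [2a + (n-1)d]
1595 = n/2 × [2(20) + (n-1)(5)]
1595 = n/2 × [40 + 5n - 5]
3190 = n × [35 + 5n]
5n² + (35)n - 3190 = 0
Discriminant: Δ = (35)² - 4(5)(-3190) = 1225 + 63800 = 65025
√Δ = 255
n = [-(35) + √Δ] / (2·5) = (-35 + 255) / 10 = 220 / 10 = 22
(The negative root is discarded since n must be a positive integer.)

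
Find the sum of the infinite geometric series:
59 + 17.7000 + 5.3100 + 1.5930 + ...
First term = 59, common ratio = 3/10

For |r| < 1, S = a / (1 - r)
S = 59 / (1 - (3/10))
S = 59 / (7/10)
S = 590/7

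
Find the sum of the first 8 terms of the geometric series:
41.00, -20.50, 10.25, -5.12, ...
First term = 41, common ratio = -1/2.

Sₙ = a(1 - rⁿ) / (1 - r)
S_8 = 41(1 - (-1/2)^8) / (1 - (-1/2))
S_8 = 41(1 - (1/256)) / (3/2)
S_8 = 3485/128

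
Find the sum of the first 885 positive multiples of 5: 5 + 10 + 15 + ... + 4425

Factor out 5: = 5(1 + 2 + ... + 885) = 5 × n(n+1)/2
= 5 × 885×886/2
= 5 × 392055
= 1960275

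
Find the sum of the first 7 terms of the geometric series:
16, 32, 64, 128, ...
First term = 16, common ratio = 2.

Sₙ = a(1 - rⁿ) / (1 - r)
S_7 = 16(1 - 2^7) / (1 - 2)
S_7 = 16(1 - 128) / (-1)
S_7 = 2032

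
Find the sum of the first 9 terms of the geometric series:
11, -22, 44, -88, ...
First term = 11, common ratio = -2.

Sₙ = a(1 - rⁿ) / (1 - r)
S_9 = 11(1 - (-2)^9) / (1 - (-2))
S_9 = 11(1 - (-512)) / (3)
S_9 = 1881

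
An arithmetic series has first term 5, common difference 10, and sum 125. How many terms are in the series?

Using S = n/2 × [2a + (n-1)d]
125 = n/2 × [2(5) + (n-1)(10)]
125 = n/2 × [10 + 10n - 10]
250 = n × [0 + 10n]
10n² + (0)n - 250 = 0
Discriminant: Δ = (0)² - 4(10)(-250) = 0 + 10000 = 10000
√Δ = 100
n = [-(0) + √Δ] / (2·10) = (0 + 100) / 20 = 100 / 20 = 5
(The negative root is discarded since n must be a positive integer.)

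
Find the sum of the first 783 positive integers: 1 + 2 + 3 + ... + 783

Formula: ∑k = n(n+1)/2
= 783×784/2
= 613872/2
= 306936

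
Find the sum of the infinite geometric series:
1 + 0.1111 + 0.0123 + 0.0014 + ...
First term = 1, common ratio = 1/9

For |r| < 1, S = a / (1 - r)
S = 1 / (1 - (1/9))
S = 1 / (8/9)
S = 9/8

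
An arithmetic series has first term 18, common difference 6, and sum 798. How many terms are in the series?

Using S = n/2 × [2a + (n-1)d]
798 = n/2 × [2(18) + (n-1)(6)]
798 = n/2 × [36 + 6n - 6]
1596 = n × [30 + 6n]
6n² + (30)n - 1596 = 0
Discriminant: Δ = (30)² - 4(6)(-1596) = 900 + 38304 = 39204
√Δ = 198
n = [-(30) + √Δ] / (2·6) = (-30 + 198) / 12 = 168 / 12 = 14
(The negative root is discarded since n must be a positive integer.)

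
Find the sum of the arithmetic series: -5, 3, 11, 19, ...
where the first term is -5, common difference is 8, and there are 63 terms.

Sₙ = n/2 × (first + last)
Last term = a + (n-1)d = -5 + (63-1)×8 = 491
S_63 = 63/2 × (-5 + 491)
S_63 = 63/2 × 486 = 15309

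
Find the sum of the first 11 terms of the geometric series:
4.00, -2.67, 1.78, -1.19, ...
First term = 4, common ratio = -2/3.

Sₙ = a(1 - rⁿ) / (1 - r)
S_11 = 4(1 - (-2/3)^11) / (1 - (-2/3))
S_11 = 4(1 - (-2048/177147)) / (5/3)
S_11 = 143356/59049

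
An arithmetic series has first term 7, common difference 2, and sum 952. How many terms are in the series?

Using S = n/2 × [2a + (n-1)d]
952 = n/2 × [2(7) + (n-1)(2)]
952 = n/2 × [14 + 2n - 2]
1904 = n × [12 + 2n]
2n² + (12)n - 1904 = 0
Discriminant: Δ = (12)² - 4(2)(-1904) = 144 + 15232 = 15376
√Δ = 124
n = [-(12) + √Δ] / (2·2) = (-12 + 124) / 4 = 112 / 4 = 28
(The negative root is discarded since n must be a positive integer.)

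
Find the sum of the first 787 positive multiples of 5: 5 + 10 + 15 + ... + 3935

Factor out 5: = 5(1 + 2 + ... + 787) = 5 × n(n+1)/2
= 5 × 787×788/2
= 5 × 310078
= 1550390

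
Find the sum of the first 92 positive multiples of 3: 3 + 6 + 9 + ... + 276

Factor out 3: = 3(1 + 2 + ... + 92) = 3 × n(n+1)/2
= 3 × 92×93/2
= 3 × 4278
= 12834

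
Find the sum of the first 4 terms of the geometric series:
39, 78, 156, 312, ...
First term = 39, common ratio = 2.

Sₙ = a(1 - rⁿ) / (1 - r)
S_4 = 39(1 - 2^4) / (1 - 2)
S_4 = 39(1 - 16) / (-1)
S_4 = 585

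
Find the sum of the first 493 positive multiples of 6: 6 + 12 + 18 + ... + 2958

Factor out 6: = 6(1 + 2 + ... + 493) = 6 × n(n+1)/2
= 6 × 493×494/2
= 6 × 121771
= 730626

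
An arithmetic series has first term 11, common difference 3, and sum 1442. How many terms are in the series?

Using S = n/2 × [2a + (n-1)d]
1442 = n/2 × [2(11) + (n-1)(3)]
1442 = n/2 × [22 + 3n - 3]
2884 = n × [19 + 3n]
3n² + (19)n - 2884 = 0
Discriminant: Δ = (19)² - 4(3)(-2884) = 361 + 34608 = 34969
√Δ = 187
n = [-(19) + √Δ] / (2·3) = (-19 + 187) / 6 = 168 / 6 = 28
(The negative root is discarded since n must be a positive integer.)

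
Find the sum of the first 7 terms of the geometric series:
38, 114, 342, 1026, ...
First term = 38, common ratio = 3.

Sₙ = a(1 - rⁿ) / (1 - r)
S_7 = 38(1 - 3^7) / (1 - 3)
S_7 = 38(1 - 2187) / (-2)
S_7 = 41534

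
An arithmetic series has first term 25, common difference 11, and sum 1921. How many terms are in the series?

Using S = n/2 × [2a + (n-1)d]
1921 = n/2 × [2(25) + (n-1)(11)]
1921 = n/2 × [50 + 11n - 11]
3842 = n × [39 + 11n]
11n² + (39)n - 3842 = 0
Discriminant: Δ = (39)² - 4(11)(-3842) = 1521 + 169048 = 170569
√Δ = 413
n = [-(39) + √Δ] / (2·11) = (-39 + 413) / 22 = 374 / 22 = 17
(The negative root is discarded since n must be a positive integer.)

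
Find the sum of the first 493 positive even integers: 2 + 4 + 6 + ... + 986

Sum of first n even numbers = n(n+1)
= 493×494
= 243542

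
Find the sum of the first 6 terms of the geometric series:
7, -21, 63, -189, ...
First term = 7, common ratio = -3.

Sₙ = a(1 - rⁿ) / (1 - r)
S_6 = 7(1 - (-3)^6) / (1 - (-3))
S_6 = 7(1 - 729) / (4)
S_6 = -1274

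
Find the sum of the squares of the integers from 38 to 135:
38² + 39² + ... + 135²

Use ∑_{k=1}^{n} k² = n(n+1)(2n+1)/6, then subtract the first 37 terms.
∑_{k=1}^{135} k² = 135×136×271/6 = 829260
∑_{k=1}^{37} k² = 37×38×75/6 = 17575
∑_{k=38}^{135} k² = 829260 - 17575 = 811685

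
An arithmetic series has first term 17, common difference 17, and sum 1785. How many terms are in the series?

Using S = n/2 × [2a + (n-1)d]
1785 = n/2 × [2(17) + (n-1)(17)]
1785 = n/2 × [34 + 17n - 17]
3570 = n × [17 + 17n]
17n² + (17)n - 3570 = 0
Discriminant: Δ = (17)² - 4(17)(-3570) = 289 + 242760 = 243049
√Δ = 493
n = [-(17) + √Δ] / (2·17) = (-17 + 493) / 34 = 476 / 34 = 14
(The negative root is discarded since n must be a positive integer.)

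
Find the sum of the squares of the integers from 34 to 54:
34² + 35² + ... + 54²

Use ∑_{k=1}^{n} k² = n(n+1)(2n+1)/6, then subtract the first 33 terms.
∑_{k=1}^{54} k² = 54×55×109/6 = 53955
∑_{k=1}^{33} k² = 33×34×67/6 = 12529
∑_{k=34}^{54} k² = 53955 - 12529 = 41426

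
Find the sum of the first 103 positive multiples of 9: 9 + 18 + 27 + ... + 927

Factor out 9: = 9(1 + 2 + ... + 103) = 9 × n(n+1)/2
= 9 × 103×104/2
= 9 × 5356
= 48204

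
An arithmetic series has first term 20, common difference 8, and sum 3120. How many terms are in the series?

Using S = n/2 × [2a + (n-1)d]
3120 = n/2 × [2(20) + (n-1)(8)]
3120 = n/2 × [40 + 8n - 8]
6240 = n × [32 + 8n]
8n² + (32)n - 6240 = 0
Discriminant: Δ = (32)² - 4(8)(-6240) = 1024 + 199680 = 200704
√Δ = 448
n = [-(32) + √Δ] / (2·8) = (-32 + 448) / 16 = 416 / 16 = 26
(The negative root is discarded since n must be a positive integer.)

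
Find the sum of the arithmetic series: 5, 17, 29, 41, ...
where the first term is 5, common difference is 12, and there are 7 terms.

Sₙ = n/2 × (first + last)
Last term = a + (n-1)d = 5 + (7-1)×12 = 77
S_7 = 7/2 × (5 + 77)
S_7 = 7/2 × 82 = 287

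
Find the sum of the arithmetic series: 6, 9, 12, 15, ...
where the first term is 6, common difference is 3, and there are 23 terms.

Sₙ = n/2 × (first + last)
Last term = a + (n-1)d = 6 + (23-1)×3 = 72
S_23 = 23/2 × (6 + 72)
S_23 = 23/2 × 78 = 897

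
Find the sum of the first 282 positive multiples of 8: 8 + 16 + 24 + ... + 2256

Factor out 8: = 8(1 + 2 + ... + 282) = 8 × n(n+1)/2
= 8 × 282×283/2
= 8 × 39903
= 319224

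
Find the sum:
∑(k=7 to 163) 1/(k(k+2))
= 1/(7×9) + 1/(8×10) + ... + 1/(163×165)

Partial fractions: 1/(k(k+2)) = (1/2)[1/k - 1/(k+2)]
Telescoping leaves the first two and last two terms:
= (1/2)[1/7 + 1/8 - 1/164 - 1/165]
= 96869/757680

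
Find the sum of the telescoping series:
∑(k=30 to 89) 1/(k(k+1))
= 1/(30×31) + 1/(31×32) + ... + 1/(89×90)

Partial fractions: 1/(k(k+1)) = 1/k - 1/(k+1)
The series telescopes:
= (1/30 - 1/31) + (1/31 - 1/32) + ... + (1/89 - 1/90)
= 1/30 - 1/90
= 1/45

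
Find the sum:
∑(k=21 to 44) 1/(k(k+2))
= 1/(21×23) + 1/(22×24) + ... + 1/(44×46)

Partial fractions: 1/(k(k+2)) = (1/2)[1/k - 1/(k+2)]
Telescoping leaves the first two and last two terms:
= (1/2)[1/21 + 1/22 - 1/45 - 1/46]
= 1957/79695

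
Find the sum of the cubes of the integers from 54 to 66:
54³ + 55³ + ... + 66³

Use ∑_{k=1}^{n} k³ = [n(n+1)/2]², then subtract the first 53 terms.
∑_{k=1}^{66} k³ = [66×67/2]² = 2211² = 4888521
∑_{k=1}^{53} k³ = [53×54/2]² = 1431² = 2047761
∑_{k=54}^{66} k³ = 4888521 - 2047761 = 2840760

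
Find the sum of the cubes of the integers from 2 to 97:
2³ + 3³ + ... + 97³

Use ∑_{k=1}^{n} k³ = [n(n+1)/2]², then subtract the first 1 terms.
∑_{k=1}^{97} k³ = [97×98/2]² = 4753² = 22591009
∑_{k=1}^{1} k³ = [1×2/2]² = 1² = 1
∑_{k=2}^{97} k³ = 22591009 - 1 = 22591008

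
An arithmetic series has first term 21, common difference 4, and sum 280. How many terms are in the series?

Using S = n/2 × [2a + (n-1)d]
280 = n/2 × [2(21) + (n-1)(4)]
280 = n/2 × [42 + 4n - 4]
560 = n × [38 + 4n]
4n² + (38)n - 560 = 0
Discriminant: Δ = (38)² - 4(4)(-560) = 1444 + 8960 = 10404
√Δ = 102
n = [-(38) + √Δ] / (2·4) = (-38 + 102) / 8 = 64 / 8 = 8
(The negative root is discarded since n must be a positive integer.)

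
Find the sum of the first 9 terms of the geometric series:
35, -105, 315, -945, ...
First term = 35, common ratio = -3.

Sₙ = a(1 - rⁿ) / (1 - r)
S_9 = 35(1 - (-3)^9) / (1 - (-3))
S_9 = 35(1 - (-19683)) / (4)
S_9 = 172235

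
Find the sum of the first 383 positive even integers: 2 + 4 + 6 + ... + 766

Sum of first n even numbers = n(n+1)
= 383×384
= 147072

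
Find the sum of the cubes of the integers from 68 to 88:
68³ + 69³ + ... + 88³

Use ∑_{k=1}^{n} k³ = [n(n+1)/2]², then subtract the first 67 terms.
∑_{k=1}^{88} k³ = [88×89/2]² = 3916² = 15335056
∑_{k=1}^{67} k³ = [67×68/2]² = 2278² = 5189284
∑_{k=68}^{88} k³ = 15335056 - 5189284 = 10145772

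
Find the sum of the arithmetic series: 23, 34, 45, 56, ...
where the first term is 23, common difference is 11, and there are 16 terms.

Sₙ = n/2 × (first + last)
Last term = a + (n-1)d = 23 + (16-1)×11 = 188
S_16 = 16/2 × (23 + 188)
S_16 = 16/2 × 211 = 1688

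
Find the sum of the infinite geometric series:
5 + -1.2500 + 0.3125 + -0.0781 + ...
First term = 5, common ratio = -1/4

For |r| < 1, S = a / (1 - r)
S = 5 / (1 - (-1/4))
S = 5 / (5/4)
S = 4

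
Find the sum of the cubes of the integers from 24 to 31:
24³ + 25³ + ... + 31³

Use ∑_{k=1}^{n} k³ = [n(n+1)/2]², then subtract the first 23 terms.
∑_{k=1}^{31} k³ = [31×32/2]² = 496² = 246016
∑_{k=1}^{23} k³ = [23×24/2]² = 276² = 76176
∑_{k=24}^{31} k³ = 246016 - 76176 = 169840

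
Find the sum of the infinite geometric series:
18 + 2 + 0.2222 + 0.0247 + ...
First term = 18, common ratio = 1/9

For |r| < 1, S = a / (1 - r)
S = 18 / (1 - (1/9))
S = 18 / (8/9)
S = 81/4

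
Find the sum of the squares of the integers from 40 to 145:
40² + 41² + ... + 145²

Use ∑_{k=1}^{n} k² = n(n+1)(2n+1)/6, then subtract the first 39 terms.
∑_{k=1}^{145} k² = 145×146×291/6 = 1026745
∑_{k=1}^{39} k² = 39×40×79/6 = 20540
∑_{k=40}^{145} k² = 1026745 - 20540 = 1006205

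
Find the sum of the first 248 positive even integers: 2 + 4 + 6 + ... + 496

Sum of first n even numbers = n(n+1)
= 248×249
= 61752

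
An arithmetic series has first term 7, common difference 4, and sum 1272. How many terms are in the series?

Using S = n/2 × [2a + (n-1)d]
1272 = n/2 × [2(7) + (n-1)(4)]
1272 = n/2 × [14 + 4n - 4]
2544 = n × [10 + 4n]
4n² + (10)n - 2544 = 0
Discriminant: Δ = (10)² - 4(4)(-2544) = 100 + 40704 = 40804
√Δ = 202
n = [-(10) + √Δ] / (2·4) = (-10 + 202) / 8 = 192 / 8 = 24
(The negative root is discarded since n must be a positive integer.)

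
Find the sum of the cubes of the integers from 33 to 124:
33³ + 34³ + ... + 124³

Use ∑_{k=1}^{n} k³ = [n(n+1)/2]², then subtract the first 32 terms.
∑_{k=1}^{124} k³ = [124×125/2]² = 7750² = 60062500
∑_{k=1}^{32} k³ = [32×33/2]² = 528² = 278784
∑_{k=33}^{124} k³ = 60062500 - 278784 = 59783716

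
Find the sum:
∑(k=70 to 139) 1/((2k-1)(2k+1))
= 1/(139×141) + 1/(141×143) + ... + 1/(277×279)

Partial fractions: 1/((2k-1)(2k+1)) = (1/2)[1/(2k-1) - 1/(2k+1)]
The series telescopes:
= (1/2)[1/139 - 1/279]
= 70/38781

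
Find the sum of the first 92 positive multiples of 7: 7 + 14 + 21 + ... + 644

Factor out 7: = 7(1 + 2 + ... + 92) = 7 × n(n+1)/2
= 7 × 92×93/2
= 7 × 4278
= 29946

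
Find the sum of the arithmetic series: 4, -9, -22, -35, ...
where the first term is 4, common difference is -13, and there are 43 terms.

Sₙ = n/2 × (first + last)
Last term = a + (n-1)d = 4 + (43-1)×(-13) = -542
S_43 = 43/2 × (4 + (-542))
S_43 = 43/2 × (-538) = -11567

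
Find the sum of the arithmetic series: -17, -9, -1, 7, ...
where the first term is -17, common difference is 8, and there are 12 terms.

Sₙ = n/2 × (first + last)
Last term = a + (n-1)d = -17 + (12-1)×8 = 71
S_12 = 12/2 × (-17 + 71)
S_12 = 12/2 × 54 = 324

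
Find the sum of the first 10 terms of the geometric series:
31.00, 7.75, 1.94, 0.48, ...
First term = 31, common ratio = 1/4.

Sₙ = a(1 - rⁿ) / (1 - r)
S_10 = 31(1 - (1/4)^10) / (1 - (1/4))
S_10 = 31(1 - (1/1048576)) / (3/4)
S_10 = 10835275/262144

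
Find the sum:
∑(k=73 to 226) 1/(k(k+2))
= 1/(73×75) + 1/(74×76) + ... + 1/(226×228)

Partial fractions: 1/(k(k+2)) = (1/2)[1/k - 1/(k+2)]
Telescoping leaves the first two and last two terms:
= (1/2)[1/73 + 1/74 - 1/227 - 1/228]
= 2575111/279585912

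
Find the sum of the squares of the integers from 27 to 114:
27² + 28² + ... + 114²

Use ∑_{k=1}^{n} k² = n(n+1)(2n+1)/6, then subtract the first 26 terms.
∑_{k=1}^{114} k² = 114×115×229/6 = 500365
∑_{k=1}^{26} k² = 26×27×53/6 = 6201
∑_{k=27}^{114} k² = 500365 - 6201 = 494164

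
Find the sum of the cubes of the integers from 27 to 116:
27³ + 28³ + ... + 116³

Use ∑_{k=1}^{n} k³ = [n(n+1)/2]², then subtract the first 26 terms.
∑_{k=1}^{116} k³ = [116×117/2]² = 6786² = 46049796
∑_{k=1}^{26} k³ = [26×27/2]² = 351² = 123201
∑_{k=27}^{116} k³ = 46049796 - 123201 = 45926595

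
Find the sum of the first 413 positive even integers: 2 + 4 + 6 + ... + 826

Sum of first n even numbers = n(n+1)
= 413×414
= 170982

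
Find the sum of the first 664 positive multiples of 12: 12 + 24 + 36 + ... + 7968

Factor out 12: = 12(1 + 2 + ... + 664) = 12 × n(n+1)/2
= 12 × 664×665/2
= 12 × 220780
= 2649360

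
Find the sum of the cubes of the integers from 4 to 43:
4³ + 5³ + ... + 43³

Use ∑_{k=1}^{n} k³ = [n(n+1)/2]², then subtract the first 3 terms.
∑_{k=1}^{43} k³ = [43×44/2]² = 946² = 894916
∑_{k=1}^{3} k³ = [3×4/2]² = 6² = 36
∑_{k=4}^{43} k³ = 894916 - 36 = 894880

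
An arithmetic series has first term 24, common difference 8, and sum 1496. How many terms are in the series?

Using S = n/2 × [2a + (n-1)d]
1496 = n/2 × [2(24) + (n-1)(8)]
1496 = n/2 × [48 + 8n - 8]
2992 = n × [40 + 8n]
8n² + (40)n - 2992 = 0
Discriminant: Δ = (40)² - 4(8)(-2992) = 1600 + 95744 = 97344
√Δ = 312
n = [-(40) + √Δ] / (2·8) = (-40 + 312) / 16 = 272 / 16 = 17
(The negative root is discarded since n must be a positive integer.)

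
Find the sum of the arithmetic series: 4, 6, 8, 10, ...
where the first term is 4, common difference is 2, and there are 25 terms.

Sₙ = n/2 × (first + last)
Last term = a + (n-1)d = 4 + (25-1)×2 = 52
S_25 = 25/2 × (4 + 52)
S_25 = 25/2 × 56 = 700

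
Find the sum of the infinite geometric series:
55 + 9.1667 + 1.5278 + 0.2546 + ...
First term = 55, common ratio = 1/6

For |r| < 1, S = a / (1 - r)
S = 55 / (1 - (1/6))
S = 55 / (5/6)
S = 66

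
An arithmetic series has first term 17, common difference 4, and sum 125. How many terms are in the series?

Using S = n/2 × [2a + (n-1)d]
125 = n/2 × [2(17) + (n-1)(4)]
125 = n/2 × [34 + 4n - 4]
250 = n × [30 + 4n]
4n² + (30)n - 250 = 0
Discriminant: Δ = (30)² - 4(4)(-250) = 900 + 4000 = 4900
√Δ = 70
n = [-(30) + √Δ] / (2·4) = (-30 + 70) / 8 = 40 / 8 = 5
(The negative root is discarded since n must be a positive integer.)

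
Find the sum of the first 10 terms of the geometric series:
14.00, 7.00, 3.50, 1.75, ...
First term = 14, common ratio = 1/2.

Sₙ = a(1 - rⁿ) / (1 - r)
S_10 = 14(1 - (1/2)^10) / (1 - (1/2))
S_10 = 14(1 - (1/1024)) / (1/2)
S_10 = 7161/256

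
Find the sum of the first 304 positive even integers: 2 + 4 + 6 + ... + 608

Sum of first n even numbers = n(n+1)
= 304×305
= 92720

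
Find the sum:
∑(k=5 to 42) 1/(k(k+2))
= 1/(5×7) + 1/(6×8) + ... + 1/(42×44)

Partial fractions: 1/(k(k+2)) = (1/2)[1/k - 1/(k+2)]
Telescoping leaves the first two and last two terms:
= (1/2)[1/5 + 1/6 - 1/43 - 1/44]
= 9101/56760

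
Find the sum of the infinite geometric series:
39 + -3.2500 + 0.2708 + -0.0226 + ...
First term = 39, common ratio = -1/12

For |r| < 1, S = a / (1 - r)
S = 39 / (1 - (-1/12))
S = 39 / (13/12)
S = 36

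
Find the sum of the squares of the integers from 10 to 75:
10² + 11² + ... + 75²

Use ∑_{k=1}^{n} k² = n(n+1)(2n+1)/6, then subtract the first 9 terms.
∑_{k=1}^{75} k² = 75×76×151/6 = 143450
∑_{k=1}^{9} k² = 9×10×19/6 = 285
∑_{k=10}^{75} k² = 143450 - 285 = 143165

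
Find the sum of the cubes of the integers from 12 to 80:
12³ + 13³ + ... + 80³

Use ∑_{k=1}^{n} k³ = [n(n+1)/2]², then subtract the first 11 terms.
∑_{k=1}^{80} k³ = [80×81/2]² = 3240² = 10497600
∑_{k=1}^{11} k³ = [11×12/2]² = 66² = 4356
∑_{k=12}^{80} k³ = 10497600 - 4356 = 10493244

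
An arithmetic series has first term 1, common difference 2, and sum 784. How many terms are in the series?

Using S = n/2 × [2a + (n-1)d]
784 = n/2 × [2(1) + (n-1)(2)]
784 = n/2 × [2 + 2n - 2]
1568 = n × [0 + 2n]
2n² + (0)n - 1568 = 0
Discriminant: Δ = (0)² - 4(2)(-1568) = 0 + 12544 = 12544
√Δ = 112
n = [-(0) + √Δ] / (2·2) = (0 + 112) / 4 = 112 / 4 = 28
(The negative root is discarded since n must be a positive integer.)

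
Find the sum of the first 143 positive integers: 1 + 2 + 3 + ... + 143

Formula: ∑k = n(n+1)/2
= 143×144/2
= 20592/2
= 10296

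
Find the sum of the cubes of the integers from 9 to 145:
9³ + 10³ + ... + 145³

Use ∑_{k=1}^{n} k³ = [n(n+1)/2]², then subtract the first 8 terms.
∑_{k=1}^{145} k³ = [145×146/2]² = 10585² = 112042225
∑_{k=1}^{8} k³ = [8×9/2]² = 36² = 1296
∑_{k=9}^{145} k³ = 112042225 - 1296 = 112040929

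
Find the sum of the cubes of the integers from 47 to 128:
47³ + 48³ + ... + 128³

Use ∑_{k=1}^{n} k³ = [n(n+1)/2]², then subtract the first 46 terms.
∑_{k=1}^{128} k³ = [128×129/2]² = 8256² = 68161536
∑_{k=1}^{46} k³ = [46×47/2]² = 1081² = 1168561
∑_{k=47}^{128} k³ = 68161536 - 1168561 = 66992975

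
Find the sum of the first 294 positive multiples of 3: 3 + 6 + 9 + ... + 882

Factor out 3: = 3(1 + 2 + ... + 294) = 3 × n(n+1)/2
= 3 × 294×295/2
= 3 × 43365
= 130095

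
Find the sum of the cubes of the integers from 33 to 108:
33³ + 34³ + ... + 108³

Use ∑_{k=1}^{n} k³ = [n(n+1)/2]², then subtract the first 32 terms.
∑_{k=1}^{108} k³ = [108×109/2]² = 5886² = 34644996
∑_{k=1}^{32} k³ = [32×33/2]² = 528² = 278784
∑_{k=33}^{108} k³ = 34644996 - 278784 = 34366212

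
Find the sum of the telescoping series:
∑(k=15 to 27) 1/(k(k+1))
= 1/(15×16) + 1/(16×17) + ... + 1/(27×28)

Partial fractions: 1/(k(k+1)) = 1/k - 1/(k+1)
The series telescopes:
= (1/15 - 1/16) + (1/16 - 1/17) + ... + (1/27 - 1/28)
= 1/15 - 1/28
= 13/420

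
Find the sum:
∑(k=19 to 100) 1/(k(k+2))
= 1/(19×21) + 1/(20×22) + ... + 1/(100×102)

Partial fractions: 1/(k(k+2)) = (1/2)[1/k - 1/(k+2)]
Telescoping leaves the first two and last two terms:
= (1/2)[1/19 + 1/20 - 1/101 - 1/102]
= 162319/3914760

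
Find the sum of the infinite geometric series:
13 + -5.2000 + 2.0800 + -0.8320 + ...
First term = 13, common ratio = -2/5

For |r| < 1, S = a / (1 - r)
S = 13 / (1 - (-2/5))
S = 13 / (7/5)
S = 65/7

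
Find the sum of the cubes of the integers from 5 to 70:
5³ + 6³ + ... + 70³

Use ∑_{k=1}^{n} k³ = [n(n+1)/2]², then subtract the first 4 terms.
∑_{k=1}^{70} k³ = [70×71/2]² = 2485² = 6175225
∑_{k=1}^{4} k³ = [4×5/2]² = 10² = 100
∑_{k=5}^{70} k³ = 6175225 - 100 = 6175125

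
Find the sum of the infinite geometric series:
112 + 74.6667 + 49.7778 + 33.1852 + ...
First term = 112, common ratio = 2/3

For |r| < 1, S = a / (1 - r)
S = 112 / (1 - (2/3))
S = 112 / (1/3)
S = 336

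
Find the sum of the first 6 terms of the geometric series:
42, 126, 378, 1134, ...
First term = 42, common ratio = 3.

Sₙ = a(1 - rⁿ) / (1 - r)
S_6 = 42(1 - 3^6) / (1 - 3)
S_6 = 42(1 - 729) / (-2)
S_6 = 15288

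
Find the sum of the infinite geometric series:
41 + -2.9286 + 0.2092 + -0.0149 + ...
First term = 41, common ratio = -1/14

For |r| < 1, S = a / (1 - r)
S = 41 / (1 - (-1/14))
S = 41 / (15/14)
S = 574/15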